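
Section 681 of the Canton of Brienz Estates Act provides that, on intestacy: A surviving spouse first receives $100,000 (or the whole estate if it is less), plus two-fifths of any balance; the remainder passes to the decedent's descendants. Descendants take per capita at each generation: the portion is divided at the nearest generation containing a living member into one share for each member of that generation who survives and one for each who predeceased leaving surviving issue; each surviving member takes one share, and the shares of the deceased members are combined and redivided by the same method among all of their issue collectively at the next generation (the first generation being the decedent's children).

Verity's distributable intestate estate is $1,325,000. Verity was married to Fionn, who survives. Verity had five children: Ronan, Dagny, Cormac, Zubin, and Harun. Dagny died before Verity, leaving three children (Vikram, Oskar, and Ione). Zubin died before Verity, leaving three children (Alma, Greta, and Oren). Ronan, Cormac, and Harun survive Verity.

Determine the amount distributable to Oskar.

Oskar receives $49,000.

Fionn first takes $100,000, leaving a balance of $1,225,000. Fionn then takes two-fifths of the balance ($490,000), for a total of $590,000. The remaining $735,000 passes to the descendants.
The descendants' portion ($735,000) is divided at the children's generation into 5 shares of $147,000. Ronan, Cormac, and Harun each take $147,000. The 2 shares of the deceased (Dagny and Zubin) are combined into a pool of $294,000.
That pool ($294,000) is divided at the grandchildren's generation equally among Vikram, Oskar, Ione, Alma, Greta, and Oren: $49,000 each.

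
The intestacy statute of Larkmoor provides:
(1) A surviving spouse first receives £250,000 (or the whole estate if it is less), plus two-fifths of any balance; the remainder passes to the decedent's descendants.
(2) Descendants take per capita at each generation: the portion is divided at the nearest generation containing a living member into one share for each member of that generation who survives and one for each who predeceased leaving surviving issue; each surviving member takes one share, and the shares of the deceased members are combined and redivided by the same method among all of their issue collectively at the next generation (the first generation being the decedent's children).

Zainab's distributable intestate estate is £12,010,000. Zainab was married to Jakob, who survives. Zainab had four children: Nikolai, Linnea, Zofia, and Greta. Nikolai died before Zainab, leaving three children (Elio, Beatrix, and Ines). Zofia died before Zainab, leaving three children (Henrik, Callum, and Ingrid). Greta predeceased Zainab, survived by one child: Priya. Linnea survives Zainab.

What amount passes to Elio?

Jakob first takes £250,000, leaving a balance of £11,760,000. Jakob then takes two-fifths of the balance (£4,704,000), for a total of £4,954,000. The remaining £7,056,000 passes to the descendants.
The descendants' portion (£7,056,000) is divided at the children's generation into 4 shares of £1,764,000. Linnea takes £1,764,000. The 3 shares of the deceased (Nikolai, Zofia, and Greta) are combined into a pool of £5,292,000.
That pool (£5,292,000) is divided at the grandchildren's generation equally among Elio, Beatrix, Ines, Henrik, Callum, Ingrid, and Priya: £756,000 each.

Elio receives £756,000.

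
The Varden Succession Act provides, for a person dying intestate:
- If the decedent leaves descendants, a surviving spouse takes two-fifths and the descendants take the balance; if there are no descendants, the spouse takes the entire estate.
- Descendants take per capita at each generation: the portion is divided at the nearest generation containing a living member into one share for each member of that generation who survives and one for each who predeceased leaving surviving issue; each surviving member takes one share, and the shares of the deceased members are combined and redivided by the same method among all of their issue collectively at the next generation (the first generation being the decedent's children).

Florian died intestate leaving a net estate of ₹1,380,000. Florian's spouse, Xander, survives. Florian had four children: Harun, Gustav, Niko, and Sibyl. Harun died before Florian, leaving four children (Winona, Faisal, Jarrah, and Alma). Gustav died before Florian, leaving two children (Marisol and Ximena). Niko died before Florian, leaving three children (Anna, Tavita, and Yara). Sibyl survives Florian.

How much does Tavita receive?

Xander takes two-fifths of ₹1,380,000 = ₹552,000. The remaining ₹828,000 passes to the descendants.
The descendants' portion (₹828,000) is divided at the children's generation into 4 shares of ₹207,000. Sibyl takes ₹207,000. The 3 shares of the deceased (Harun, Gustav, and Niko) are combined into a pool of ₹621,000.
That pool (₹621,000) is divided at the grandchildren's generation equally among Winona, Faisal, Jarrah, Alma, Marisol, Ximena, Anna, Tavita, and Yara: ₹69,000 each.

Tavita receives ₹69,000.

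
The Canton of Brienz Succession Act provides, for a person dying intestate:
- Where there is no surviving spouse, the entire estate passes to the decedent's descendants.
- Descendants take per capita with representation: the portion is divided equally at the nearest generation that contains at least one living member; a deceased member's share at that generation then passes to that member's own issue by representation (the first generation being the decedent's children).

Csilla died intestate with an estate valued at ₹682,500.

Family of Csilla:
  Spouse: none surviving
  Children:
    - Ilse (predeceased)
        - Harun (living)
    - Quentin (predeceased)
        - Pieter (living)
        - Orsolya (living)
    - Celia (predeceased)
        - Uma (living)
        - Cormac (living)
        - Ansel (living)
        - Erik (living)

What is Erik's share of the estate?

The entire ₹682,500 passes to the descendants.
No child survives, so the initial division is made at the grandchildren's generation.
That amount (₹682,500) is divided into 7 shares of ₹97,500: Harun, Pieter, Orsolya, Uma, Cormac, Ansel, and Erik each take ₹97,500.

Erik receives ₹97,500.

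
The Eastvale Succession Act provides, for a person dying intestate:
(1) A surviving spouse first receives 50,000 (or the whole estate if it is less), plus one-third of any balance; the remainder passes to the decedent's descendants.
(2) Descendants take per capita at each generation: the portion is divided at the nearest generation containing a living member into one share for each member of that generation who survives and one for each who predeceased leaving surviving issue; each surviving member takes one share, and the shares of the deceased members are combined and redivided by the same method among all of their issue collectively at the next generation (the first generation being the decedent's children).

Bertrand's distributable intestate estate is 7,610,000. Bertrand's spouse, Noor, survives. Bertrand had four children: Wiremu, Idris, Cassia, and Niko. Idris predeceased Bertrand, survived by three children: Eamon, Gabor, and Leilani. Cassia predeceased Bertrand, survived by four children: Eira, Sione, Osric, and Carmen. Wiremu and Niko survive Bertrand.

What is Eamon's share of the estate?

Noor first takes 50,000, leaving a balance of 7,560,000. Noor then takes one-third of the balance (2,520,000), for a total of 2,570,000. The remaining 5,040,000 passes to the descendants.
The descendants' portion (5,040,000) is divided at the children's generation into 4 shares of 1,260,000. Wiremu and Niko each take 1,260,000. The 2 shares of the deceased (Idris and Cassia) are combined into a pool of 2,520,000.
That pool (2,520,000) is divided at the grandchildren's generation equally among Eamon, Gabor, Leilani, Eira, Sione, Osric, and Carmen: 360,000 each.

Eamon receives 360,000.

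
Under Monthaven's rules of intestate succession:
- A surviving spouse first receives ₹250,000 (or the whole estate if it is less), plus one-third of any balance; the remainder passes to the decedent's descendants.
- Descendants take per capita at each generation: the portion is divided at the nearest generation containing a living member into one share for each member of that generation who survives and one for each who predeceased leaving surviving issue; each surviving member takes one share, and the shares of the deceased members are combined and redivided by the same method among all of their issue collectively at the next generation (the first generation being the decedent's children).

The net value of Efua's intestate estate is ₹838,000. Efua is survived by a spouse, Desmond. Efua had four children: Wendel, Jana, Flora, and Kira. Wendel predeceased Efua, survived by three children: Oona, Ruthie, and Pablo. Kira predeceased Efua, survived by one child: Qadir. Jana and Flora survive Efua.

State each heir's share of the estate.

Desmond: ₹446,000; Oona: ₹49,000; Ruthie: ₹49,000; Pablo: ₹49,000; Jana: ₹98,000; Flora: ₹98,000; Qadir: ₹49,000

Desmond first takes ₹250,000, leaving a balance of ₹588,000. Desmond then takes one-third of the balance (₹196,000), for a total of ₹446,000. The remaining ₹392,000 passes to the descendants.
The descendants' portion (₹392,000) is divided at the children's generation into 4 shares of ₹98,000. Jana and Flora each take ₹98,000. The 2 shares of the deceased (Wendel and Kira) are combined into a pool of ₹196,000.
That pool (₹196,000) is divided at the grandchildren's generation equally among Oona, Ruthie, Pablo, and Qadir: ₹49,000 each.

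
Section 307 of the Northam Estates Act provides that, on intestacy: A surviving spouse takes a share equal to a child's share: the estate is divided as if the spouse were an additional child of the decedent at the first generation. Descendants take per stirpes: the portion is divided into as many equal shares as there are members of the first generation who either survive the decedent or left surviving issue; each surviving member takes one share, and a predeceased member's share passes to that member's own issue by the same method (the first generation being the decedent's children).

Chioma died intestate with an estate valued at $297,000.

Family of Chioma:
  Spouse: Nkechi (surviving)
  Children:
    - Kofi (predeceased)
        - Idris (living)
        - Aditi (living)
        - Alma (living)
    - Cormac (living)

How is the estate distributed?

Nkechi: $99,000; Idris: $33,000; Aditi: $33,000; Alma: $33,000; Cormac: $99,000

The spouse counts as an additional share at the children's level, so there are 3 primary shares of $99,000. Nkechi takes one such share ($99,000).
The children's combined portion ($198,000) is divided into 2 shares of $99,000: Cormac takes $99,000; Kofi's $99,000 share passes to Kofi's issue.
Kofi's share ($99,000) is divided into 3 shares of $33,000: Idris, Aditi, and Alma each take $33,000.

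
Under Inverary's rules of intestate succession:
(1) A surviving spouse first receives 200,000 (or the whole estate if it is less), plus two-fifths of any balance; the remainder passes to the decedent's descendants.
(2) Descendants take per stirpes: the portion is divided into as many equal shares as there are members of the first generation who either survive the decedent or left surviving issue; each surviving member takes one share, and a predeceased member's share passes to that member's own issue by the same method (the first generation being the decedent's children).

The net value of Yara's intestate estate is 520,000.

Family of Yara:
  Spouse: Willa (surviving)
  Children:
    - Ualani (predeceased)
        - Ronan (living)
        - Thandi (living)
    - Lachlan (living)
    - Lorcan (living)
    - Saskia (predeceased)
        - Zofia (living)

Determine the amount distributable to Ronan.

Ronan receives 24,000.

Willa first takes 200,000, leaving a balance of 320,000. Willa then takes two-fifths of the balance (128,000), for a total of 328,000. The remaining 192,000 passes to the descendants.
The descendants' portion (192,000) is divided into 4 shares of 48,000: Lachlan and Lorcan each take 48,000; Ualani's 48,000 share passes to Ualani's issue; Saskia's 48,000 share passes to Saskia's issue.
Ualani's share (48,000) is divided into 2 shares of 24,000: Ronan and Thandi each take 24,000.
Saskia's share (48,000) passes entirely to Zofia.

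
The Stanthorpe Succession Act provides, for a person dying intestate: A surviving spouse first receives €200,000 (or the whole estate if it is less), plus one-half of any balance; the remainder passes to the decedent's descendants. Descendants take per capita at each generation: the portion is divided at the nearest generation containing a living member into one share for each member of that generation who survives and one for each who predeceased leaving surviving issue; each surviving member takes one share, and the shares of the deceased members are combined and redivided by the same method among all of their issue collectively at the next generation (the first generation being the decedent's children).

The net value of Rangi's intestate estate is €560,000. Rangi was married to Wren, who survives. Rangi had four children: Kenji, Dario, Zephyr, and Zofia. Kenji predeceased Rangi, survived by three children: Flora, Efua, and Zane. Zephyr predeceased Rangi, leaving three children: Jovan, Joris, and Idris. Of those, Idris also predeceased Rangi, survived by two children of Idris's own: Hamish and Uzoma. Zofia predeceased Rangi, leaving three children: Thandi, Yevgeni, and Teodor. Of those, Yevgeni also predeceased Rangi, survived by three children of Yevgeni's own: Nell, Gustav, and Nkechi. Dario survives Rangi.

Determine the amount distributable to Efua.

Wren first takes €200,000, leaving a balance of €360,000. Wren then takes one-half of the balance (€180,000), for a total of €380,000. The remaining €180,000 passes to the descendants.
The descendants' portion (€180,000) is divided at the children's generation into 4 shares of €45,000. Dario takes €45,000. The 3 shares of the deceased (Kenji, Zephyr, and Zofia) are combined into a pool of €135,000.
That pool (€135,000) is divided at the grandchildren's generation into 9 shares of €15,000. Flora, Efua, Zane, Jovan, Joris, Thandi, and Teodor each take €15,000. The 2 shares of the deceased (Idris and Yevgeni) are combined into a pool of €30,000.
That pool (€30,000) is divided at the great-grandchildren's generation equally among Hamish, Uzoma, Nell, Gustav, and Nkechi: €6,000 each.

Efua receives €15,000.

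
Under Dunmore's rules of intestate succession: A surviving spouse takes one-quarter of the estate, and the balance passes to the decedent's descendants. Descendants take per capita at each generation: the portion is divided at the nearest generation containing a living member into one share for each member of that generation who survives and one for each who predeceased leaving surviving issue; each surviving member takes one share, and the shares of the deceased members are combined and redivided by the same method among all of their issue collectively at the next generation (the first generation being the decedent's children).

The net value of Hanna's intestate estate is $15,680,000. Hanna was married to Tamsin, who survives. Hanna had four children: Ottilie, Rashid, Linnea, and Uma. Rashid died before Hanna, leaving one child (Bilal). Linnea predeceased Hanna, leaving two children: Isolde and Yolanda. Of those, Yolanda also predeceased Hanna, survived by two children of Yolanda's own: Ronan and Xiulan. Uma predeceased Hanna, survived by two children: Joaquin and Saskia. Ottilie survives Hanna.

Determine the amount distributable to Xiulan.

Xiulan receives $882,000.

Tamsin takes one-quarter of $15,680,000 = $3,920,000. The remaining $11,760,000 passes to the descendants.
The descendants' portion ($11,760,000) is divided at the children's generation into 4 shares of $2,940,000. Ottilie takes $2,940,000. The 3 shares of the deceased (Rashid, Linnea, and Uma) are combined into a pool of $8,820,000.
That pool ($8,820,000) is divided at the grandchildren's generation into 5 shares of $1,764,000. Bilal, Isolde, Joaquin, and Saskia each take $1,764,000. The remaining share for the deceased Yolanda ($1,764,000) is carried to the next generation.
That pool ($1,764,000) is divided at the great-grandchildren's generation equally among Ronan and Xiulan: $882,000 each.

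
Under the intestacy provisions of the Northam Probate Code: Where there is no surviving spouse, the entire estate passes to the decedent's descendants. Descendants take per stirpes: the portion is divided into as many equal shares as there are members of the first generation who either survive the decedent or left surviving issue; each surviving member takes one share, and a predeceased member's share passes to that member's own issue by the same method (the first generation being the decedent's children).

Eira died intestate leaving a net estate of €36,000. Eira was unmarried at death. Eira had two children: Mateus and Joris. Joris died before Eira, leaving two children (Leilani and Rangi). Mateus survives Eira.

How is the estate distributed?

Mateus: €18,000; Leilani: €9,000; Rangi: €9,000

The entire €36,000 passes to the descendants.
That amount (€36,000) is divided into 2 shares of €18,000: Mateus takes €18,000; Joris's €18,000 share passes to Joris's issue.
Joris's share (€18,000) is divided into 2 shares of €9,000: Leilani and Rangi each take €9,000.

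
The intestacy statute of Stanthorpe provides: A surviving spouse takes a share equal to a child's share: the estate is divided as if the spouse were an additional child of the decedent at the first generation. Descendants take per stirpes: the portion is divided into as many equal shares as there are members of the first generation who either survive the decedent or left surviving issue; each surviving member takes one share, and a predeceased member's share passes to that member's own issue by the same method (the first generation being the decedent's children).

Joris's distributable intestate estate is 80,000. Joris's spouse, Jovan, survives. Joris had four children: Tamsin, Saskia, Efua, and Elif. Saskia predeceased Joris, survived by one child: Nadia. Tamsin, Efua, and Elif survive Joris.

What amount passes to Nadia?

Nadia receives 16,000.

The spouse counts as an additional share at the children's level, so there are 5 primary shares of 16,000. Jovan takes one such share (16,000).
The children's combined portion (64,000) is divided into 4 shares of 16,000: Tamsin, Efua, and Elif each take 16,000; Saskia's 16,000 share passes to Saskia's issue.
Saskia's share (16,000) passes entirely to Nadia.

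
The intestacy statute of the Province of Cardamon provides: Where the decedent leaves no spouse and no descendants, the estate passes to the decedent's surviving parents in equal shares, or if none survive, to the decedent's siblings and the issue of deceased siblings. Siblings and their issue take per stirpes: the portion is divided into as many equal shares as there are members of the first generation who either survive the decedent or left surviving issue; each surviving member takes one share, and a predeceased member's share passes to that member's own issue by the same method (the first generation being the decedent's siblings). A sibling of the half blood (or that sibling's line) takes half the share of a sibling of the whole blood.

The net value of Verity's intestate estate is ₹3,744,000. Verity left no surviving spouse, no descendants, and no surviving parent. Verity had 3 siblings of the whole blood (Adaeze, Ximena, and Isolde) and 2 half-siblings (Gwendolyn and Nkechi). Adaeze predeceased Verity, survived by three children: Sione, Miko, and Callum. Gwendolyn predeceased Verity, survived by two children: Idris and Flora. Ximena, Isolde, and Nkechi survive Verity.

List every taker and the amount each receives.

The entire ₹3,744,000 passes to the siblings and their issue.
Counting each half-blood sibling's line as half a unit, there are 4 units in ₹3,744,000, so one unit is ₹936,000. Whole-blood lines (Adaeze, Ximena, and Isolde) take ₹936,000 each; half-blood lines (Gwendolyn and Nkechi) take ₹468,000 each.
Adaeze's share (₹936,000) is divided into 3 shares of ₹312,000: Sione, Miko, and Callum each take ₹312,000.
Gwendolyn's share (₹468,000) is divided into 2 shares of ₹234,000: Idris and Flora each take ₹234,000.

Sione: ₹312,000; Miko: ₹312,000; Callum: ₹312,000; Ximena: ₹936,000; Idris: ₹234,000; Flora: ₹234,000; Isolde: ₹936,000; Nkechi: ₹468,000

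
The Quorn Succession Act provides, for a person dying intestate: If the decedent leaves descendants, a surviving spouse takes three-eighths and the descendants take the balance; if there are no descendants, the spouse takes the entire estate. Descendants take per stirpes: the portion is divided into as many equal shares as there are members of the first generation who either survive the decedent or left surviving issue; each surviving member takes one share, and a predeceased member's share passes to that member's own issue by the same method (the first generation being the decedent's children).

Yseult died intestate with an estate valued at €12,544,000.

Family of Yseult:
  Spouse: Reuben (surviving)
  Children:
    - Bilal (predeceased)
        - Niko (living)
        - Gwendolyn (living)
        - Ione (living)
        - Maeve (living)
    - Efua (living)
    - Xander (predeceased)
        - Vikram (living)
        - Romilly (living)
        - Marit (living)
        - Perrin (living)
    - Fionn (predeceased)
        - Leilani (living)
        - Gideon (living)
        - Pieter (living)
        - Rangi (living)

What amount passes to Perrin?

Reuben takes three-eighths of €12,544,000 = €4,704,000. The remaining €7,840,000 passes to the descendants.
The descendants' portion (€7,840,000) is divided into 4 shares of €1,960,000: Efua takes €1,960,000; Bilal's €1,960,000 share passes to Bilal's issue; Xander's €1,960,000 share passes to Xander's issue; Fionn's €1,960,000 share passes to Fionn's issue.
Bilal's share (€1,960,000) is divided into 4 shares of €490,000: Niko, Gwendolyn, Ione, and Maeve each take €490,000.
Xander's share (€1,960,000) is divided into 4 shares of €490,000: Vikram, Romilly, Marit, and Perrin each take €490,000.
Fionn's share (€1,960,000) is divided into 4 shares of €490,000: Leilani, Gideon, Pieter, and Rangi each take €490,000.

Perrin receives €490,000.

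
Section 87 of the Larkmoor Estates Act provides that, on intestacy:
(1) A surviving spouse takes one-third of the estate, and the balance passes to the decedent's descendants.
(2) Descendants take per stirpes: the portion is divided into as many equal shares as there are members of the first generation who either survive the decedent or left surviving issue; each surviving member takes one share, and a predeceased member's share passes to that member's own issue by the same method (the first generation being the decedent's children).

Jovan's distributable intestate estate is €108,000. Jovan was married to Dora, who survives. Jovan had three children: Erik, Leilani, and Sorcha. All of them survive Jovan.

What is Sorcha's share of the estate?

Dora takes one-third of €108,000 = €36,000. The remaining €72,000 passes to the descendants.
The descendants' portion (€72,000) is divided into 3 shares of €24,000: Erik, Leilani, and Sorcha each take €24,000.

Sorcha receives €24,000.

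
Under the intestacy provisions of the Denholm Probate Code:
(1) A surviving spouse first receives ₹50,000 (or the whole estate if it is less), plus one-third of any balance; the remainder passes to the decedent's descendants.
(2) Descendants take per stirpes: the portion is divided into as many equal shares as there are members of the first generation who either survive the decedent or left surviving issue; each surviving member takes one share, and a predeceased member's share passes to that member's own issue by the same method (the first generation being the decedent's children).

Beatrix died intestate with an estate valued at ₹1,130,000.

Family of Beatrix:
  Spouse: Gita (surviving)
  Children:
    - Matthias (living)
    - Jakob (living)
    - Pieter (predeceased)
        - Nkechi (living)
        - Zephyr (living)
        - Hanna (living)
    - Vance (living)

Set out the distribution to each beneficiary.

Gita first takes ₹50,000, leaving a balance of ₹1,080,000. Gita then takes one-third of the balance (₹360,000), for a total of ₹410,000. The remaining ₹720,000 passes to the descendants.
The descendants' portion (₹720,000) is divided into 4 shares of ₹180,000: Matthias, Jakob, and Vance each take ₹180,000; Pieter's ₹180,000 share passes to Pieter's issue.
Pieter's share (₹180,000) is divided into 3 shares of ₹60,000: Nkechi, Zephyr, and Hanna each take ₹60,000.

Gita: ₹410,000; Matthias: ₹180,000; Jakob: ₹180,000; Nkechi: ₹60,000; Zephyr: ₹60,000; Hanna: ₹60,000; Vance: ₹180,000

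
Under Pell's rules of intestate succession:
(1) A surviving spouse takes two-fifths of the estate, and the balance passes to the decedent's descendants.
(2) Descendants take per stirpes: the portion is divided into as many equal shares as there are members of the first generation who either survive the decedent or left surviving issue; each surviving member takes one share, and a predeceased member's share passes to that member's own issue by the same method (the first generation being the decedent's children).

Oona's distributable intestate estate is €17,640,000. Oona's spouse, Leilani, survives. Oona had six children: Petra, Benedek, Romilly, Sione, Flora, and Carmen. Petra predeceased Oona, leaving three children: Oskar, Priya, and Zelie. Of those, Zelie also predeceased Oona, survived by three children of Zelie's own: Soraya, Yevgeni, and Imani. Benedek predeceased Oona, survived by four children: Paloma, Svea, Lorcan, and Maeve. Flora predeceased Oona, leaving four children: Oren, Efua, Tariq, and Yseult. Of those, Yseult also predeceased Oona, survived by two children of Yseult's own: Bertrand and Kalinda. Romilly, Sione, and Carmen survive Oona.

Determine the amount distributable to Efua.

Leilani takes two-fifths of €17,640,000 = €7,056,000. The remaining €10,584,000 passes to the descendants.
The descendants' portion (€10,584,000) is divided into 6 shares of €1,764,000: Romilly, Sione, and Carmen each take €1,764,000; Petra's €1,764,000 share passes to Petra's issue; Benedek's €1,764,000 share passes to Benedek's issue; Flora's €1,764,000 share passes to Flora's issue.
Petra's share (€1,764,000) is divided into 3 shares of €588,000: Oskar and Priya each take €588,000; Zelie's €588,000 share passes to Zelie's issue.
Zelie's share (€588,000) is divided into 3 shares of €196,000: Soraya, Yevgeni, and Imani each take €196,000.
Benedek's share (€1,764,000) is divided into 4 shares of €441,000: Paloma, Svea, Lorcan, and Maeve each take €441,000.
Flora's share (€1,764,000) is divided into 4 shares of €441,000: Oren, Efua, and Tariq each take €441,000; Yseult's €441,000 share passes to Yseult's issue.
Yseult's share (€441,000) is divided into 2 shares of €220,500: Bertrand and Kalinda each take €220,500.

Efua receives €441,000.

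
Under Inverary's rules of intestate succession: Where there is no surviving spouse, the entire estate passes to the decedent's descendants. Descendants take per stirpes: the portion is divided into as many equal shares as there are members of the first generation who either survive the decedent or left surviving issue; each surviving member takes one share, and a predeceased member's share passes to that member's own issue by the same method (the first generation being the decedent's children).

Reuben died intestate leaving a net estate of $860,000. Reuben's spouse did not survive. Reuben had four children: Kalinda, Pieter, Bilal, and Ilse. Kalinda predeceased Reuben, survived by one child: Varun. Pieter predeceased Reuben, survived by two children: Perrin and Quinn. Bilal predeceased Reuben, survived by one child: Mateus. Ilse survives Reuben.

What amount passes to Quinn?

The entire $860,000 passes to the descendants.
That amount ($860,000) is divided into 4 shares of $215,000: Ilse takes $215,000; Kalinda's $215,000 share passes to Kalinda's issue; Pieter's $215,000 share passes to Pieter's issue; Bilal's $215,000 share passes to Bilal's issue.
Kalinda's share ($215,000) passes entirely to Varun.
Pieter's share ($215,000) is divided into 2 shares of $107,500: Perrin and Quinn each take $107,500.
Bilal's share ($215,000) passes entirely to Mateus.

Quinn receives $107,500.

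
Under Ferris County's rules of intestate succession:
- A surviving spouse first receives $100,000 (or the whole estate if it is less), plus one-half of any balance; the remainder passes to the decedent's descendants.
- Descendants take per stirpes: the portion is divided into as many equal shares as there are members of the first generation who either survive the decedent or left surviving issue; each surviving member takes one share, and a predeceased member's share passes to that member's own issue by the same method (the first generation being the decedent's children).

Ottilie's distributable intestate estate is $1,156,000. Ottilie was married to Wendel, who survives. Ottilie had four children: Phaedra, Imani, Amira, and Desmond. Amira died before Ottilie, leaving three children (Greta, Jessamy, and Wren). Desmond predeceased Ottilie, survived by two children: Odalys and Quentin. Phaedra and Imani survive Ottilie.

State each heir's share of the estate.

Wendel first takes $100,000, leaving a balance of $1,056,000. Wendel then takes one-half of the balance ($528,000), for a total of $628,000. The remaining $528,000 passes to the descendants.
The descendants' portion ($528,000) is divided into 4 shares of $132,000: Phaedra and Imani each take $132,000; Amira's $132,000 share passes to Amira's issue; Desmond's $132,000 share passes to Desmond's issue.
Amira's share ($132,000) is divided into 3 shares of $44,000: Greta, Jessamy, and Wren each take $44,000.
Desmond's share ($132,000) is divided into 2 shares of $66,000: Odalys and Quentin each take $66,000.

Wendel: $628,000; Phaedra: $132,000; Imani: $132,000; Greta: $44,000; Jessamy: $44,000; Wren: $44,000; Odalys: $66,000; Quentin: $66,000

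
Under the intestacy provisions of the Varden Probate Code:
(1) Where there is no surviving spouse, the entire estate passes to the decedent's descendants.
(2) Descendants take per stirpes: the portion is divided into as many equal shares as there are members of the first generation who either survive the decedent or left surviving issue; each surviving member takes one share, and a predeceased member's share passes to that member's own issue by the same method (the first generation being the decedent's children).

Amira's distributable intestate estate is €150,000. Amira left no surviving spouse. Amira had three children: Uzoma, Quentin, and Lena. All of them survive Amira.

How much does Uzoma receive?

Uzoma receives €50,000.

The entire €150,000 passes to the descendants.
That amount (€150,000) is divided into 3 shares of €50,000: Uzoma, Quentin, and Lena each take €50,000.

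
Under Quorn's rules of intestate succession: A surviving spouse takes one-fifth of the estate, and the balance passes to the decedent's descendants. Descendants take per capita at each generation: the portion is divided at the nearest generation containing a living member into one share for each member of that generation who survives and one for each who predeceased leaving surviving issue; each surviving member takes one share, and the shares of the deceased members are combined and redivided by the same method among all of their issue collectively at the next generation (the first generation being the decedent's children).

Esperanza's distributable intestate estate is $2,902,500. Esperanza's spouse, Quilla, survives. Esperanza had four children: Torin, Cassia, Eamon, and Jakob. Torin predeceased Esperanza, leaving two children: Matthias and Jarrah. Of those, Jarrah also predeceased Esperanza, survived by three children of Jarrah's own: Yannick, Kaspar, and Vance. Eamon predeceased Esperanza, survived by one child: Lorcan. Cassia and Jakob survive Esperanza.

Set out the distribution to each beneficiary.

Quilla takes one-fifth of $2,902,500 = $580,500. The remaining $2,322,000 passes to the descendants.
The descendants' portion ($2,322,000) is divided at the children's generation into 4 shares of $580,500. Cassia and Jakob each take $580,500. The 2 shares of the deceased (Torin and Eamon) are combined into a pool of $1,161,000.
That pool ($1,161,000) is divided at the grandchildren's generation into 3 shares of $387,000. Matthias and Lorcan each take $387,000. The remaining share for the deceased Jarrah ($387,000) is carried to the next generation.
That pool ($387,000) is divided at the great-grandchildren's generation equally among Yannick, Kaspar, and Vance: $129,000 each.

Quilla: $580,500; Matthias: $387,000; Yannick: $129,000; Kaspar: $129,000; Vance: $129,000; Cassia: $580,500; Lorcan: $387,000; Jakob: $580,500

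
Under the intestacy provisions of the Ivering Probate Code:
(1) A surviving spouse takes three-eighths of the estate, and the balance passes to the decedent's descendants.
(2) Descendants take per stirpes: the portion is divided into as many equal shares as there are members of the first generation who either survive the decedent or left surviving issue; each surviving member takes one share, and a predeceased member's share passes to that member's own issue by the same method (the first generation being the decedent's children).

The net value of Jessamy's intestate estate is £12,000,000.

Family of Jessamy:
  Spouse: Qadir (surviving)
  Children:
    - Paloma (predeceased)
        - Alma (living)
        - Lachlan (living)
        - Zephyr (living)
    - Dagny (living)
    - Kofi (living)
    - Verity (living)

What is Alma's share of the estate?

Alma receives £625,000.

Qadir takes three-eighths of £12,000,000 = £4,500,000. The remaining £7,500,000 passes to the descendants.
The descendants' portion (£7,500,000) is divided into 4 shares of £1,875,000: Dagny, Kofi, and Verity each take £1,875,000; Paloma's £1,875,000 share passes to Paloma's issue.
Paloma's share (£1,875,000) is divided into 3 shares of £625,000: Alma, Lachlan, and Zephyr each take £625,000.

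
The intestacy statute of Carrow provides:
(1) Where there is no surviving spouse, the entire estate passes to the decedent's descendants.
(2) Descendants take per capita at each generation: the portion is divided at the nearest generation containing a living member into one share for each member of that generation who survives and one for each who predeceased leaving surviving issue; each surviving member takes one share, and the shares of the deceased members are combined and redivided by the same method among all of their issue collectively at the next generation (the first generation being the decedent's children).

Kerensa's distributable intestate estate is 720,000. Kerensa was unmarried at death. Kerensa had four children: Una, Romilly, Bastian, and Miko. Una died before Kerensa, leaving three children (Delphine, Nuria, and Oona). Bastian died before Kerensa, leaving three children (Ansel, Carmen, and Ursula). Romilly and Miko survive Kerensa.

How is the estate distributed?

Delphine: 60,000; Nuria: 60,000; Oona: 60,000; Romilly: 180,000; Ansel: 60,000; Carmen: 60,000; Ursula: 60,000; Miko: 180,000

The entire 720,000 passes to the descendants.
That amount (720,000) is divided at the children's generation into 4 shares of 180,000. Romilly and Miko each take 180,000. The 2 shares of the deceased (Una and Bastian) are combined into a pool of 360,000.
That pool (360,000) is divided at the grandchildren's generation equally among Delphine, Nuria, Oona, Ansel, Carmen, and Ursula: 60,000 each.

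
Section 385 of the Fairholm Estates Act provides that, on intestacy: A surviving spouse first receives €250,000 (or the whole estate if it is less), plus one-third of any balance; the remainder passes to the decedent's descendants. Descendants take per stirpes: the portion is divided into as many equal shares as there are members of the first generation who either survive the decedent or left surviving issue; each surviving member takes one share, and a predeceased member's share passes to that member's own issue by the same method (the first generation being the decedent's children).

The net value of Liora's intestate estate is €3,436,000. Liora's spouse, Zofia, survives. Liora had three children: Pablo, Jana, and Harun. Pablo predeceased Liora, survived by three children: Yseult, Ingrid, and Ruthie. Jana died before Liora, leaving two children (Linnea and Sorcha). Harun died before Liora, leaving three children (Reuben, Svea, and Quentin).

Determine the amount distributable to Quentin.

Quentin receives €236,000.

Zofia first takes €250,000, leaving a balance of €3,186,000. Zofia then takes one-third of the balance (€1,062,000), for a total of €1,312,000. The remaining €2,124,000 passes to the descendants.
The descendants' portion (€2,124,000) is divided into 3 shares of €708,000: Pablo's €708,000 share passes to Pablo's issue; Jana's €708,000 share passes to Jana's issue; Harun's €708,000 share passes to Harun's issue.
Pablo's share (€708,000) is divided into 3 shares of €236,000: Yseult, Ingrid, and Ruthie each take €236,000.
Jana's share (€708,000) is divided into 2 shares of €354,000: Linnea and Sorcha each take €354,000.
Harun's share (€708,000) is divided into 3 shares of €236,000: Reuben, Svea, and Quentin each take €236,000.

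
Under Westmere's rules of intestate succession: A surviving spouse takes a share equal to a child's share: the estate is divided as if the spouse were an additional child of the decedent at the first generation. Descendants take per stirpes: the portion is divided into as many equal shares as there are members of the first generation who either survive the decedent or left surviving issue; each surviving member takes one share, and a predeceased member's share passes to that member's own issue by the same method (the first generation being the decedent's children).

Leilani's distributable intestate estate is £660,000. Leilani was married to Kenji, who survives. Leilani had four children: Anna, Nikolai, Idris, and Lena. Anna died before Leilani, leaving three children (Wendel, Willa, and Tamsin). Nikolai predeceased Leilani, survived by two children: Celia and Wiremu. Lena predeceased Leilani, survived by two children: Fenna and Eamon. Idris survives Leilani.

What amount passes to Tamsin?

Tamsin receives £44,000.

The spouse counts as an additional share at the children's level, so there are 5 primary shares of £132,000. Kenji takes one such share (£132,000).
The children's combined portion (£528,000) is divided into 4 shares of £132,000: Idris takes £132,000; Anna's £132,000 share passes to Anna's issue; Nikolai's £132,000 share passes to Nikolai's issue; Lena's £132,000 share passes to Lena's issue.
Anna's share (£132,000) is divided into 3 shares of £44,000: Wendel, Willa, and Tamsin each take £44,000.
Nikolai's share (£132,000) is divided into 2 shares of £66,000: Celia and Wiremu each take £66,000.
Lena's share (£132,000) is divided into 2 shares of £66,000: Fenna and Eamon each take £66,000.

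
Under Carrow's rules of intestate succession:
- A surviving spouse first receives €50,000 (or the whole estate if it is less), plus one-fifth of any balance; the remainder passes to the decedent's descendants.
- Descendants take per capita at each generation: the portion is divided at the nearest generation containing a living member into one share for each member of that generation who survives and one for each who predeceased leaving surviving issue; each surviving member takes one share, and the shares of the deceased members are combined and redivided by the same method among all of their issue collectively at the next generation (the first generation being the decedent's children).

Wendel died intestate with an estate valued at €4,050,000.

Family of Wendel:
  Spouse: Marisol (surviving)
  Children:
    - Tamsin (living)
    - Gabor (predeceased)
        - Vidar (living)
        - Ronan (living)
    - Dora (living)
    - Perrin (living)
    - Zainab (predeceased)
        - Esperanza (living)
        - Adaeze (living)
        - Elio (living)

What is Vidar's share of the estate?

Marisol first takes €50,000, leaving a balance of €4,000,000. Marisol then takes one-fifth of the balance (€800,000), for a total of €850,000. The remaining €3,200,000 passes to the descendants.
The descendants' portion (€3,200,000) is divided at the children's generation into 5 shares of €640,000. Tamsin, Dora, and Perrin each take €640,000. The 2 shares of the deceased (Gabor and Zainab) are combined into a pool of €1,280,000.
That pool (€1,280,000) is divided at the grandchildren's generation equally among Vidar, Ronan, Esperanza, Adaeze, and Elio: €256,000 each.

Vidar receives €256,000.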